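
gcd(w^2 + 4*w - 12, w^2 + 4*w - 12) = w^2 + 4*w - 12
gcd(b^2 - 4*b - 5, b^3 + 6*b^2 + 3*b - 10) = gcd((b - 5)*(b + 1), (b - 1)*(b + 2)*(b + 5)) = 1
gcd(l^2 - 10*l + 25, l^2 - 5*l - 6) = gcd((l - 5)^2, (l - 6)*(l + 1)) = 1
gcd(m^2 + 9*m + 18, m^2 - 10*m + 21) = 1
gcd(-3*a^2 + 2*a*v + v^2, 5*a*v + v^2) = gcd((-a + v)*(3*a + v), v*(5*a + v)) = 1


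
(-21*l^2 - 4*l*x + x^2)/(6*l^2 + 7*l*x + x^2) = (-21*l^2 - 4*l*x + x^2)/(6*l^2 + 7*l*x + x^2)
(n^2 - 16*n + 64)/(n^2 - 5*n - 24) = (n - 8)/(n + 3)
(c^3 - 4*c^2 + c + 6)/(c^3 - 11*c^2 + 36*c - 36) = (c + 1)/(c - 6)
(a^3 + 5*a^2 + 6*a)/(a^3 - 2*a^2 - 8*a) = (a + 3)/(a - 4)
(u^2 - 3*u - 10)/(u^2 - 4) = (u - 5)/(u - 2)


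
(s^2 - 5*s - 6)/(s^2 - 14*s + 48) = (s + 1)/(s - 8)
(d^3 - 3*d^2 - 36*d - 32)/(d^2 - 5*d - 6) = (d^2 - 4*d - 32)/(d - 6)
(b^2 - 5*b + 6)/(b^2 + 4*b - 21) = (b - 2)/(b + 7)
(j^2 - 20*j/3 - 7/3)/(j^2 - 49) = (j + 1/3)/(j + 7)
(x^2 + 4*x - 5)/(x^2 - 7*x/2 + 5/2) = 2*(x + 5)/(2*x - 5)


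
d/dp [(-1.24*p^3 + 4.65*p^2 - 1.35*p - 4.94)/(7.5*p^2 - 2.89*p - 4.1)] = (-9.3*p^4 + 7.16719999999999*p^3 + 11.9385*p^2 + 35.97*p - 8.7416)/(56.25*p^4 - 43.35*p^3 - 53.1479*p^2 + 23.698*p + 16.81)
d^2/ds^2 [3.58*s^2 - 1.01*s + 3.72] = 7.16000000000000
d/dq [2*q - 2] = 2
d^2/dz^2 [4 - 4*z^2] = -8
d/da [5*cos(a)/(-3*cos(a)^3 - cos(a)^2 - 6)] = 5*(-9*cos(a) - cos(2*a) - 3*cos(3*a) + 11)*sin(a)/(2*(3*cos(a)^3 + cos(a)^2 + 6)^2)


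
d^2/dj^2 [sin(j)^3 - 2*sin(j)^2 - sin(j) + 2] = sin(j)/4 + 9*sin(3*j)/4 - 4*cos(2*j)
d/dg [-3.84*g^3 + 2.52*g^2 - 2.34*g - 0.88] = -11.52*g^2 + 5.04*g - 2.34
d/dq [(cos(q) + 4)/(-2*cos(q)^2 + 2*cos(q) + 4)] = (sin(q)^2 - 8*cos(q) + 1)*sin(q)/(2*(sin(q)^2 + cos(q) + 1)^2)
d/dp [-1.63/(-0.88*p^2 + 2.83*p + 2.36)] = (4.6129 - 2.8688*p)/(-0.88*p^2 + 2.83*p + 2.36)^2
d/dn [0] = 0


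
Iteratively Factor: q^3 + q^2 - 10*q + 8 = (q - 1)*(q^2 + 2*q - 8) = (q - 2)*(q - 1)*(q + 4)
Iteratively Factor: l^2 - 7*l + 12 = (l - 4)*(l - 3)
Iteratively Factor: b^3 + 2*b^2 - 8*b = (b + 4)*(b^2 - 2*b) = b*(b + 4)*(b - 2)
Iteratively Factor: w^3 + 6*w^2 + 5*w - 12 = (w + 4)*(w^2 + 2*w - 3) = (w + 3)*(w + 4)*(w - 1)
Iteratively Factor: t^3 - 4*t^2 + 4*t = (t - 2)*(t^2 - 2*t) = t*(t - 2)*(t - 2)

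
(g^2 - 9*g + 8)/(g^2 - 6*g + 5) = (g - 8)/(g - 5)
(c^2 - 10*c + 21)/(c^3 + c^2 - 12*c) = (c - 7)/(c*(c + 4))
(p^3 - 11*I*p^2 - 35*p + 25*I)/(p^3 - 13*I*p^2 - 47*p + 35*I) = (p - 5*I)/(p - 7*I)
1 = 1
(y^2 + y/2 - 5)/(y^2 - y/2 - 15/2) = (y - 2)/(y - 3)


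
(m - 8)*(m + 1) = m^2 - 7*m - 8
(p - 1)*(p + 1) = p^2 - 1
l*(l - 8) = l^2 - 8*l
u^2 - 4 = (u - 2)*(u + 2)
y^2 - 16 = (y - 4)*(y + 4)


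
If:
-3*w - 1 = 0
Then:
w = -1/3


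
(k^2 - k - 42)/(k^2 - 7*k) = (k + 6)/k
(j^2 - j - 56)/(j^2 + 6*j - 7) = (j - 8)/(j - 1)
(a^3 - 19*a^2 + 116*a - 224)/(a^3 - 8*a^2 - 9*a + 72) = (a^2 - 11*a + 28)/(a^2 - 9)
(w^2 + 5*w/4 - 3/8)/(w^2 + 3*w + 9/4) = (4*w - 1)/(2*(2*w + 3))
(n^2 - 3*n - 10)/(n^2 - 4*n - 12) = (n - 5)/(n - 6)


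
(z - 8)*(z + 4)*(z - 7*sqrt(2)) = z^3 - 7*sqrt(2)*z^2 - 4*z^2 - 32*z + 28*sqrt(2)*z + 224*sqrt(2)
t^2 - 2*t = t*(t - 2)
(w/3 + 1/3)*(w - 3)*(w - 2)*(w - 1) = w^4/3 - 5*w^3/3 + 5*w^2/3 + 5*w/3 - 2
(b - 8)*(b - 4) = b^2 - 12*b + 32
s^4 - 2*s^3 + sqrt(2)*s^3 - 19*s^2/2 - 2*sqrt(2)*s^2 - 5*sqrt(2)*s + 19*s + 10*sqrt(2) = (s - 2)*(s - 2*sqrt(2))*(s + sqrt(2)/2)*(s + 5*sqrt(2)/2)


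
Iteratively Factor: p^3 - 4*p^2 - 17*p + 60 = (p - 3)*(p^2 - p - 20) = (p - 5)*(p - 3)*(p + 4)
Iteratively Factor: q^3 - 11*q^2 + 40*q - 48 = (q - 4)*(q^2 - 7*q + 12) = (q - 4)*(q - 3)*(q - 4)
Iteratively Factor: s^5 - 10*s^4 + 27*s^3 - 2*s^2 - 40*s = (s + 1)*(s^4 - 11*s^3 + 38*s^2 - 40*s) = (s - 4)*(s + 1)*(s^3 - 7*s^2 + 10*s) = s*(s - 4)*(s + 1)*(s^2 - 7*s + 10) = s*(s - 5)*(s - 4)*(s + 1)*(s - 2)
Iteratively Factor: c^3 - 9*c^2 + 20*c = (c - 4)*(c^2 - 5*c) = c*(c - 4)*(c - 5)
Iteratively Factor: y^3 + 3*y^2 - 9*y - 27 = (y + 3)*(y^2 - 9) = (y - 3)*(y + 3)*(y + 3)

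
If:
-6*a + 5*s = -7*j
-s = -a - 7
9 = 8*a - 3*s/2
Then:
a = 3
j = -32/7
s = 10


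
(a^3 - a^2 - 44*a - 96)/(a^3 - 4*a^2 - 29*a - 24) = (a + 4)/(a + 1)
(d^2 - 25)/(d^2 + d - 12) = (d^2 - 25)/(d^2 + d - 12)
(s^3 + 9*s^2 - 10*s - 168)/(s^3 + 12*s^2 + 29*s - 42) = (s - 4)/(s - 1)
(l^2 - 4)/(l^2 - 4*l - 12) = (l - 2)/(l - 6)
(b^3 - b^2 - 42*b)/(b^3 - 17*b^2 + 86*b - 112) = b*(b + 6)/(b^2 - 10*b + 16)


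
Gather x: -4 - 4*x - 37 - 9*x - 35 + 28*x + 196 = 15*x + 120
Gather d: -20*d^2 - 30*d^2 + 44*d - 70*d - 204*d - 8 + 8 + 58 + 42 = -50*d^2 - 230*d + 100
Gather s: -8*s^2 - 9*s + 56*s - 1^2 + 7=-8*s^2 + 47*s + 6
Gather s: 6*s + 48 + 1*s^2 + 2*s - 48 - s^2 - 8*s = 0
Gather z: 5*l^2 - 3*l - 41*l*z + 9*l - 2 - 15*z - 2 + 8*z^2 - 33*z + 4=5*l^2 + 6*l + 8*z^2 + z*(-41*l - 48)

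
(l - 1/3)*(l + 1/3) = l^2 - 1/9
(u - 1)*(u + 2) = u^2 + u - 2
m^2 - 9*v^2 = (m - 3*v)*(m + 3*v)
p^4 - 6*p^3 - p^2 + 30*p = p*(p - 5)*(p - 3)*(p + 2)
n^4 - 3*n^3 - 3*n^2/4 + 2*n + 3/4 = (n - 3)*(n - 1)*(n + 1/2)^2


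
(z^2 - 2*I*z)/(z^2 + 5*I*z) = (z - 2*I)/(z + 5*I)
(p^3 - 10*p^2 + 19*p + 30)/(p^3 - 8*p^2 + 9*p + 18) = (p - 5)/(p - 3)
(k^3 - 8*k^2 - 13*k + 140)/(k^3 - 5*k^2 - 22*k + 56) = (k - 5)/(k - 2)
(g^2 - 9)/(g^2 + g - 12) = (g + 3)/(g + 4)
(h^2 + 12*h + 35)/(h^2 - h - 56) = (h + 5)/(h - 8)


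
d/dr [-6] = 0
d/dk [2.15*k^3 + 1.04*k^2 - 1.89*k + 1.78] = 6.45*k^2 + 2.08*k - 1.89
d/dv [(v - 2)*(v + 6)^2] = (v + 6)*(3*v + 2)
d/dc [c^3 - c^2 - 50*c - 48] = 3*c^2 - 2*c - 50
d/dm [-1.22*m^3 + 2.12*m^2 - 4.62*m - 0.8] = -3.66*m^2 + 4.24*m - 4.62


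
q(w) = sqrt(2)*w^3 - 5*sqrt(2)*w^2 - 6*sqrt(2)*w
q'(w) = 3*sqrt(2)*w^2 - 10*sqrt(2)*w - 6*sqrt(2)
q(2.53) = -43.83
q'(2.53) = -17.11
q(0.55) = -6.57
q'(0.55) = -14.98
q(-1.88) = -18.44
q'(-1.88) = 33.10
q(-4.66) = -257.12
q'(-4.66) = 149.55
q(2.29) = -39.53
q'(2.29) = -18.62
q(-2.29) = -34.63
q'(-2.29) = 46.15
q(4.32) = -54.60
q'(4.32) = 9.60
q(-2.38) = -38.92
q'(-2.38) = 49.21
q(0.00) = 0.00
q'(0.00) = -8.49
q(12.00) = 1323.70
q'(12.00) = 432.75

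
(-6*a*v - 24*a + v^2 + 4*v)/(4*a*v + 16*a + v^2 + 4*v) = (-6*a + v)/(4*a + v)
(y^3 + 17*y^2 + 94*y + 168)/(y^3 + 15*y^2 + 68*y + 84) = (y + 4)/(y + 2)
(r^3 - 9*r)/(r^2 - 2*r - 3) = r*(r + 3)/(r + 1)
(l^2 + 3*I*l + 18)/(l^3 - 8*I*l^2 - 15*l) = (l + 6*I)/(l*(l - 5*I))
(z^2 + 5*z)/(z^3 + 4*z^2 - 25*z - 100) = z/(z^2 - z - 20)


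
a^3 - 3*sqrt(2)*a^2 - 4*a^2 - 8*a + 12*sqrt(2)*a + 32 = (a - 4)*(a - 4*sqrt(2))*(a + sqrt(2))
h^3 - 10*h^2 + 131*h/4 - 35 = (h - 4)*(h - 7/2)*(h - 5/2)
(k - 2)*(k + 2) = k^2 - 4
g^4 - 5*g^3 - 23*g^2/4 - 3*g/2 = g*(g - 6)*(g + 1/2)^2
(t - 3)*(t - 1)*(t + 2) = t^3 - 2*t^2 - 5*t + 6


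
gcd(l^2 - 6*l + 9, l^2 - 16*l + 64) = 1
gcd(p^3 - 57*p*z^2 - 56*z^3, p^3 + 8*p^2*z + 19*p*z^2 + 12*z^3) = p + z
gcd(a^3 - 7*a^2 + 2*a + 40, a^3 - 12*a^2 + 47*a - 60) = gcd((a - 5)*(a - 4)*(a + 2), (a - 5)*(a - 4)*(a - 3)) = a^2 - 9*a + 20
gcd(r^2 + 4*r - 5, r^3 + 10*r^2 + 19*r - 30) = r^2 + 4*r - 5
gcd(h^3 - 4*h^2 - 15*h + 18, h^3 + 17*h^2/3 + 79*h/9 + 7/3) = h + 3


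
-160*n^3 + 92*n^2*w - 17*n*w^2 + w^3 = (-8*n + w)*(-5*n + w)*(-4*n + w)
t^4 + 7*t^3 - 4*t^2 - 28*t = t*(t - 2)*(t + 2)*(t + 7)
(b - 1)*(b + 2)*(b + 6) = b^3 + 7*b^2 + 4*b - 12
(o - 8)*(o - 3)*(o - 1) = o^3 - 12*o^2 + 35*o - 24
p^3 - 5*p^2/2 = p^2*(p - 5/2)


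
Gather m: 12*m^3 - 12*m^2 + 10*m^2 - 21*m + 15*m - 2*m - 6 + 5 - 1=12*m^3 - 2*m^2 - 8*m - 2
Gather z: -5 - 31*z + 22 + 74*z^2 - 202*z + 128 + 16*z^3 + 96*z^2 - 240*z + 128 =16*z^3 + 170*z^2 - 473*z + 273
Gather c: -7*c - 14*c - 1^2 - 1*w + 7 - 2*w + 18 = -21*c - 3*w + 24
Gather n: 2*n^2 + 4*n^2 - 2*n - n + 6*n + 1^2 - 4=6*n^2 + 3*n - 3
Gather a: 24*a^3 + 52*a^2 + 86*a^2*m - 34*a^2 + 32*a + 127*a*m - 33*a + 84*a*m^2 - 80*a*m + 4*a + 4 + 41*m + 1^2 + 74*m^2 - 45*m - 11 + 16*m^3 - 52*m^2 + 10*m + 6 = 24*a^3 + a^2*(86*m + 18) + a*(84*m^2 + 47*m + 3) + 16*m^3 + 22*m^2 + 6*m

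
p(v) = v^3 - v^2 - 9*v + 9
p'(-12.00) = 447.00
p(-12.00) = -1755.00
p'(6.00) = 87.00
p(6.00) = 135.00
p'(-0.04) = -8.92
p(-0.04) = 9.36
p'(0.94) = -8.23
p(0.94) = 0.49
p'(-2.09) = 8.28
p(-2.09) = 14.31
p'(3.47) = 20.18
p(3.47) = 7.51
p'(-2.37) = 12.59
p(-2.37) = 11.40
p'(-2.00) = 7.00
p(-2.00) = 15.00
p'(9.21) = 227.05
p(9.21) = 622.52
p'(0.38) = -9.33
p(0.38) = 5.49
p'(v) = 3*v^2 - 2*v - 9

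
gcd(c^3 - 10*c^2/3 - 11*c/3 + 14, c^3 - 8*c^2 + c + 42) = c^2 - c - 6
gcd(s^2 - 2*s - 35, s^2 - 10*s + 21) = s - 7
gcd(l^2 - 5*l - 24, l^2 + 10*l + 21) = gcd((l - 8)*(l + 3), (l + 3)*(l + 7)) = l + 3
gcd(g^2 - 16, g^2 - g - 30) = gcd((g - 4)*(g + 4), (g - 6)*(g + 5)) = 1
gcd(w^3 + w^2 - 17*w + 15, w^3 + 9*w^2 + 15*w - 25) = w^2 + 4*w - 5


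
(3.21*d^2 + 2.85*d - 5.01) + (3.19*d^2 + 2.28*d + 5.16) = 6.4*d^2 + 5.13*d + 0.15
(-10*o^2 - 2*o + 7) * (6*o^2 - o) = -60*o^4 - 2*o^3 + 44*o^2 - 7*o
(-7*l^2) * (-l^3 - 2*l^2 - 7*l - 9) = 7*l^5 + 14*l^4 + 49*l^3 + 63*l^2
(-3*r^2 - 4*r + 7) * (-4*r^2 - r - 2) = 12*r^4 + 19*r^3 - 18*r^2 + r - 14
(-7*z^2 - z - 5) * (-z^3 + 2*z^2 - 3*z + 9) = 7*z^5 - 13*z^4 + 24*z^3 - 70*z^2 + 6*z - 45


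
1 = 1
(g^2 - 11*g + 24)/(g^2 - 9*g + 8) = (g - 3)/(g - 1)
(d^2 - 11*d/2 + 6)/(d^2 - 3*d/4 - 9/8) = 4*(d - 4)/(4*d + 3)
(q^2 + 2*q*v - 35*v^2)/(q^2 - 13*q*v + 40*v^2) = (q + 7*v)/(q - 8*v)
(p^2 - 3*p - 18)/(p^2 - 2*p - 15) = (p - 6)/(p - 5)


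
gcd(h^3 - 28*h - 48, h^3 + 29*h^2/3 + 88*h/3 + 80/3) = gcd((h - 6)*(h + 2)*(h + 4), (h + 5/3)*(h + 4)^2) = h + 4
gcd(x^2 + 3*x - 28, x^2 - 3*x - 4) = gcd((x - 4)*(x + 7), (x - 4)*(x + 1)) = x - 4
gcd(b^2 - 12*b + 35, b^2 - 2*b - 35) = b - 7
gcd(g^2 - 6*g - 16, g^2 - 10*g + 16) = g - 8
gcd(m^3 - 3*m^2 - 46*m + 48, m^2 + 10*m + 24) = m + 6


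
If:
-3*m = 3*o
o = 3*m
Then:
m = 0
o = 0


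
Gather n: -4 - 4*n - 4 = -4*n - 8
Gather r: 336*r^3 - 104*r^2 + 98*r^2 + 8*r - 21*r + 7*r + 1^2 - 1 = 336*r^3 - 6*r^2 - 6*r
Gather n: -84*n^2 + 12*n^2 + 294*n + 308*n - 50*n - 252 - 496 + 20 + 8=-72*n^2 + 552*n - 720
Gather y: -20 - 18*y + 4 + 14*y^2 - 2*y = 14*y^2 - 20*y - 16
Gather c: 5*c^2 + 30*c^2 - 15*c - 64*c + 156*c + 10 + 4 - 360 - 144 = 35*c^2 + 77*c - 490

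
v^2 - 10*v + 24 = (v - 6)*(v - 4)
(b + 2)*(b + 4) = b^2 + 6*b + 8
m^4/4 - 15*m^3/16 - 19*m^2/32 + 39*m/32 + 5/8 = (m/4 + 1/4)*(m - 4)*(m - 5/4)*(m + 1/2)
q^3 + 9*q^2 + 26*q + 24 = (q + 2)*(q + 3)*(q + 4)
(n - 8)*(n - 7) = n^2 - 15*n + 56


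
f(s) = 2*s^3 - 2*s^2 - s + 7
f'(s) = 6*s^2 - 4*s - 1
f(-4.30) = -184.69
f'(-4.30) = 127.14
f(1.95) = 12.27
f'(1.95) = 14.02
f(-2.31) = -26.01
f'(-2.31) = 40.26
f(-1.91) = -12.32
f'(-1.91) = 28.53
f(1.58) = 8.32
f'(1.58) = 7.66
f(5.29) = 241.81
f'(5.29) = 145.74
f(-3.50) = -99.75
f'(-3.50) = 86.50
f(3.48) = 63.59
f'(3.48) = 57.74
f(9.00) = 1294.00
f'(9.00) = 449.00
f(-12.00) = -3725.00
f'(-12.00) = 911.00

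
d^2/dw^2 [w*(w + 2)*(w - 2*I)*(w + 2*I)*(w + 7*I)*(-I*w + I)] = -30*I*w^4 + w^3*(140 - 20*I) + w^2*(84 - 24*I) + w*(84 - 24*I) + 56 + 16*I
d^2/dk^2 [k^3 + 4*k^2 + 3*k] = 6*k + 8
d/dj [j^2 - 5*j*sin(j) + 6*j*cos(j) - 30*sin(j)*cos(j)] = -6*j*sin(j) - 5*j*cos(j) + 2*j - 5*sin(j) + 6*cos(j) - 30*cos(2*j)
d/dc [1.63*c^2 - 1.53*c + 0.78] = 3.26*c - 1.53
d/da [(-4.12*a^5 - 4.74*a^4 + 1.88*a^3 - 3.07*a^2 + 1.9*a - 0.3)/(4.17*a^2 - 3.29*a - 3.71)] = (-51.5412*a^6 + 14.6876*a^5 + 131.0494*a^4 + 57.9712*a^3 - 18.7471*a^2 + 25.2814*a - 8.036)/(17.3889*a^4 - 27.4386*a^3 - 20.1173*a^2 + 24.4118*a + 13.7641)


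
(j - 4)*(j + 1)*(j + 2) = j^3 - j^2 - 10*j - 8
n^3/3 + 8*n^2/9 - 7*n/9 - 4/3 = (n/3 + 1)*(n - 4/3)*(n + 1)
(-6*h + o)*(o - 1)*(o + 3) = -6*h*o^2 - 12*h*o + 18*h + o^3 + 2*o^2 - 3*o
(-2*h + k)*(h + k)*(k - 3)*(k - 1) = -2*h^2*k^2 + 8*h^2*k - 6*h^2 - h*k^3 + 4*h*k^2 - 3*h*k + k^4 - 4*k^3 + 3*k^2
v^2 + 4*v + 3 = (v + 1)*(v + 3)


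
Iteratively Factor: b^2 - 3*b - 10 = (b - 5)*(b + 2)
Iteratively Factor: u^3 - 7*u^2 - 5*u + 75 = (u - 5)*(u^2 - 2*u - 15) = (u - 5)^2*(u + 3)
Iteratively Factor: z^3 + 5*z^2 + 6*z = (z + 3)*(z^2 + 2*z) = z*(z + 3)*(z + 2)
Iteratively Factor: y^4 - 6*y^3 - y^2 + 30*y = (y - 3)*(y^3 - 3*y^2 - 10*y) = (y - 3)*(y + 2)*(y^2 - 5*y) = y*(y - 3)*(y + 2)*(y - 5)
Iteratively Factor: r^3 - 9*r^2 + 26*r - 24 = (r - 2)*(r^2 - 7*r + 12) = (r - 4)*(r - 2)*(r - 3)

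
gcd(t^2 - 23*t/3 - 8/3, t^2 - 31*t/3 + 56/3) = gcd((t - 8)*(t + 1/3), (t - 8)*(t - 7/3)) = t - 8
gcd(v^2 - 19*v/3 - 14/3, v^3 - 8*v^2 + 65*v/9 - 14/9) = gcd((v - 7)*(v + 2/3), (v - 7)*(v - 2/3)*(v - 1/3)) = v - 7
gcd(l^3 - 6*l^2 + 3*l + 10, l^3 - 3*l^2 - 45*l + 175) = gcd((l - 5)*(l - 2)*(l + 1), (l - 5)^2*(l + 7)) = l - 5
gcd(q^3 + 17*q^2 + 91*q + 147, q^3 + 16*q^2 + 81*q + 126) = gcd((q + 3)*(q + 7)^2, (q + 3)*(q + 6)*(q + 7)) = q^2 + 10*q + 21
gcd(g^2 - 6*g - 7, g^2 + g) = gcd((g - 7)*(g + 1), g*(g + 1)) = g + 1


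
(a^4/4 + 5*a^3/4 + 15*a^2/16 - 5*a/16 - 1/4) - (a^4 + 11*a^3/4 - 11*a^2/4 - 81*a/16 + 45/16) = -3*a^4/4 - 3*a^3/2 + 59*a^2/16 + 19*a/4 - 49/16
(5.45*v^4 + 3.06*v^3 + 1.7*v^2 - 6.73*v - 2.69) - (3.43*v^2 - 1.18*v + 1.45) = 5.45*v^4 + 3.06*v^3 - 1.73*v^2 - 5.55*v - 4.14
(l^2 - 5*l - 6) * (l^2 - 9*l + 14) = l^4 - 14*l^3 + 53*l^2 - 16*l - 84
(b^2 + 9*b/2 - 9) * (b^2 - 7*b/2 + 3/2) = b^4 + b^3 - 93*b^2/4 + 153*b/4 - 27/2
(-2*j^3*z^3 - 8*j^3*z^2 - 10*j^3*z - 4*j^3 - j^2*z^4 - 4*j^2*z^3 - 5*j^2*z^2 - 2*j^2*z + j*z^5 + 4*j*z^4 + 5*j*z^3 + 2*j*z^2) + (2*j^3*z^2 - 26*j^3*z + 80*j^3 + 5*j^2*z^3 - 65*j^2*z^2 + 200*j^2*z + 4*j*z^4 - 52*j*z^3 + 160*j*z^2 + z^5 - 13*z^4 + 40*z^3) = -2*j^3*z^3 - 6*j^3*z^2 - 36*j^3*z + 76*j^3 - j^2*z^4 + j^2*z^3 - 70*j^2*z^2 + 198*j^2*z + j*z^5 + 8*j*z^4 - 47*j*z^3 + 162*j*z^2 + z^5 - 13*z^4 + 40*z^3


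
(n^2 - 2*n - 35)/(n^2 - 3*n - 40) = (n - 7)/(n - 8)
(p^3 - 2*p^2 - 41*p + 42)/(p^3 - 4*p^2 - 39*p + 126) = (p - 1)/(p - 3)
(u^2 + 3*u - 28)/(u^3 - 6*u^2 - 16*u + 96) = (u + 7)/(u^2 - 2*u - 24)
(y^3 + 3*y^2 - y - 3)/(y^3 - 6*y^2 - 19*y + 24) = (y + 1)/(y - 8)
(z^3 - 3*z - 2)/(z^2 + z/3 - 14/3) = 3*(z^2 + 2*z + 1)/(3*z + 7)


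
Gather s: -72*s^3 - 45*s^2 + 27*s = -72*s^3 - 45*s^2 + 27*s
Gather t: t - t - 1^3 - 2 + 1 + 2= 0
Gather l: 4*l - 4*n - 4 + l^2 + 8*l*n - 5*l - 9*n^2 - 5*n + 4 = l^2 + l*(8*n - 1) - 9*n^2 - 9*n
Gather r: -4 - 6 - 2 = -12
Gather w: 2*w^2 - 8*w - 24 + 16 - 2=2*w^2 - 8*w - 10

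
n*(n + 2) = n^2 + 2*n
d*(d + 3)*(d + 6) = d^3 + 9*d^2 + 18*d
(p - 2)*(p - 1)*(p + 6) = p^3 + 3*p^2 - 16*p + 12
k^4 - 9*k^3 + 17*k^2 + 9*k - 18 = (k - 6)*(k - 3)*(k - 1)*(k + 1)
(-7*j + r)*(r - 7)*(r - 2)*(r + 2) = -7*j*r^3 + 49*j*r^2 + 28*j*r - 196*j + r^4 - 7*r^3 - 4*r^2 + 28*r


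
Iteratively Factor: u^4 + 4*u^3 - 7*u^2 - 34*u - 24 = (u + 1)*(u^3 + 3*u^2 - 10*u - 24) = (u + 1)*(u + 4)*(u^2 - u - 6) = (u - 3)*(u + 1)*(u + 4)*(u + 2)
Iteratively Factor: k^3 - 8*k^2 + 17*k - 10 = (k - 5)*(k^2 - 3*k + 2) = (k - 5)*(k - 2)*(k - 1)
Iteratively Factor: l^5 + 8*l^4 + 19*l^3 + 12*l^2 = (l)*(l^4 + 8*l^3 + 19*l^2 + 12*l) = l*(l + 1)*(l^3 + 7*l^2 + 12*l) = l^2*(l + 1)*(l^2 + 7*l + 12) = l^2*(l + 1)*(l + 3)*(l + 4)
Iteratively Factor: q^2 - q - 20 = (q - 5)*(q + 4)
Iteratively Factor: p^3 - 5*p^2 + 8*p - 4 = (p - 2)*(p^2 - 3*p + 2) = (p - 2)^2*(p - 1)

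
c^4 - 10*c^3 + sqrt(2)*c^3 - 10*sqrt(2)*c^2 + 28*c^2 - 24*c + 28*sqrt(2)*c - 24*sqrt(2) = (c - 6)*(c - 2)^2*(c + sqrt(2))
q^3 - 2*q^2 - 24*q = q*(q - 6)*(q + 4)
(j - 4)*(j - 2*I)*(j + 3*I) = j^3 - 4*j^2 + I*j^2 + 6*j - 4*I*j - 24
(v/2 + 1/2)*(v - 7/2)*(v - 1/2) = v^3/2 - 3*v^2/2 - 9*v/8 + 7/8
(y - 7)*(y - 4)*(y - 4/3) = y^3 - 37*y^2/3 + 128*y/3 - 112/3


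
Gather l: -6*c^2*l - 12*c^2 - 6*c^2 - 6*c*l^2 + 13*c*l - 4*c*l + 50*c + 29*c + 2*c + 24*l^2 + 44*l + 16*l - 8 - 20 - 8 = -18*c^2 + 81*c + l^2*(24 - 6*c) + l*(-6*c^2 + 9*c + 60) - 36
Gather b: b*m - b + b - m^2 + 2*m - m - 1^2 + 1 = b*m - m^2 + m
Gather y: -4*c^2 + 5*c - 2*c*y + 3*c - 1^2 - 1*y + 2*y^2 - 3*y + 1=-4*c^2 + 8*c + 2*y^2 + y*(-2*c - 4)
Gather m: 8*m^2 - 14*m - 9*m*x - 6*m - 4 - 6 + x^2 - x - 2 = 8*m^2 + m*(-9*x - 20) + x^2 - x - 12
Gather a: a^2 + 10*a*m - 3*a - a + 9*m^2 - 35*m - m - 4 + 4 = a^2 + a*(10*m - 4) + 9*m^2 - 36*m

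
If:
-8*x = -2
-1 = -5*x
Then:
No Solution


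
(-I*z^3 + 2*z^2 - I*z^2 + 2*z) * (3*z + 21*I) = -3*I*z^4 + 27*z^3 - 3*I*z^3 + 27*z^2 + 42*I*z^2 + 42*I*z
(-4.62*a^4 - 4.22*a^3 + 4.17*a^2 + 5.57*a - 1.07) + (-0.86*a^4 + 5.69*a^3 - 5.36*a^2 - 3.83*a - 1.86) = -5.48*a^4 + 1.47*a^3 - 1.19*a^2 + 1.74*a - 2.93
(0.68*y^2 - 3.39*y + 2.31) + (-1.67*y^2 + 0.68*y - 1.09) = -0.99*y^2 - 2.71*y + 1.22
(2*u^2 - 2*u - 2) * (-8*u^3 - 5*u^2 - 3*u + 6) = -16*u^5 + 6*u^4 + 20*u^3 + 28*u^2 - 6*u - 12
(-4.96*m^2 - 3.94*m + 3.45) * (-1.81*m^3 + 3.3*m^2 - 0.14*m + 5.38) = 8.9776*m^5 - 9.2366*m^4 - 18.5521*m^3 - 14.7482*m^2 - 21.6802*m + 18.561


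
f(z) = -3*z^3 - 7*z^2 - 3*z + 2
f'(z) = -9*z^2 - 14*z - 3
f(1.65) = -35.48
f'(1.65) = -50.60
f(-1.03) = 0.94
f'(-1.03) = 1.87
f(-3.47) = 53.47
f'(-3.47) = -62.79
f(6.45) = -1113.58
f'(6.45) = -467.72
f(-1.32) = 0.66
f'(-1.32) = -0.20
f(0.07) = 1.75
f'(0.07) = -4.02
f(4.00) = -314.00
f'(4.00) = -203.00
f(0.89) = -8.33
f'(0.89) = -22.59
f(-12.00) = 4214.00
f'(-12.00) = -1131.00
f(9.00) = -2779.00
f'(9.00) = -858.00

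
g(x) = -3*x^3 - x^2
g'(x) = -9*x^2 - 2*x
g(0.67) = -1.35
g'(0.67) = -5.38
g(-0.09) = -0.01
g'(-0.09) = 0.11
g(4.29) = -255.26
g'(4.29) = -174.22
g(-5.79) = 548.79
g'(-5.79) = -290.14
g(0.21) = -0.07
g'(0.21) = -0.82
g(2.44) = -49.53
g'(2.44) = -58.46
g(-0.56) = 0.21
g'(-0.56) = -1.70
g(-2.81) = 58.67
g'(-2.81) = -65.44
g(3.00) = -90.00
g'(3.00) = -87.00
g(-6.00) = 612.00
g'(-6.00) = -312.00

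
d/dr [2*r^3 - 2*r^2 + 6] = 2*r*(3*r - 2)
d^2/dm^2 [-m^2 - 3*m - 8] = -2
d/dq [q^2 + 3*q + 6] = 2*q + 3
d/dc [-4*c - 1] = -4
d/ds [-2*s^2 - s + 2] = -4*s - 1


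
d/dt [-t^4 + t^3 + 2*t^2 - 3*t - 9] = -4*t^3 + 3*t^2 + 4*t - 3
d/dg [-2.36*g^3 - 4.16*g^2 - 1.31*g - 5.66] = -7.08*g^2 - 8.32*g - 1.31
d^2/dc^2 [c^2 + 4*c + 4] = 2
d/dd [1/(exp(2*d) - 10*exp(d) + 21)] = 2*(5 - exp(d))*exp(d)/(exp(2*d) - 10*exp(d) + 21)^2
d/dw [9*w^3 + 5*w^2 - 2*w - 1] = 27*w^2 + 10*w - 2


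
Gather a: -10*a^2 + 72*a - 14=-10*a^2 + 72*a - 14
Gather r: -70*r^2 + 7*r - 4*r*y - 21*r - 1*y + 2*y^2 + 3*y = -70*r^2 + r*(-4*y - 14) + 2*y^2 + 2*y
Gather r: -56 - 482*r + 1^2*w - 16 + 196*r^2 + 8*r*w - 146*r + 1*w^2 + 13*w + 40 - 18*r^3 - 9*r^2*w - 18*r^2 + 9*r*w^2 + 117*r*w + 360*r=-18*r^3 + r^2*(178 - 9*w) + r*(9*w^2 + 125*w - 268) + w^2 + 14*w - 32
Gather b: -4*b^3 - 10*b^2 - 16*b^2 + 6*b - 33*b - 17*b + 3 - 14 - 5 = -4*b^3 - 26*b^2 - 44*b - 16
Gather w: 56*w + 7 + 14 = 56*w + 21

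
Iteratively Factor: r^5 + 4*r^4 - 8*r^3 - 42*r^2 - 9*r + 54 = (r + 2)*(r^4 + 2*r^3 - 12*r^2 - 18*r + 27) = (r - 3)*(r + 2)*(r^3 + 5*r^2 + 3*r - 9) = (r - 3)*(r - 1)*(r + 2)*(r^2 + 6*r + 9) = (r - 3)*(r - 1)*(r + 2)*(r + 3)*(r + 3)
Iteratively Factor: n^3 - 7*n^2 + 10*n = (n)*(n^2 - 7*n + 10) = n*(n - 5)*(n - 2)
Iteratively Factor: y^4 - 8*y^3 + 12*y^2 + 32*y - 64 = (y - 4)*(y^3 - 4*y^2 - 4*y + 16) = (y - 4)^2*(y^2 - 4) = (y - 4)^2*(y + 2)*(y - 2)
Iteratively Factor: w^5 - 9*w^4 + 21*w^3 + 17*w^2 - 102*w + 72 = (w - 1)*(w^4 - 8*w^3 + 13*w^2 + 30*w - 72) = (w - 4)*(w - 1)*(w^3 - 4*w^2 - 3*w + 18) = (w - 4)*(w - 1)*(w + 2)*(w^2 - 6*w + 9) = (w - 4)*(w - 3)*(w - 1)*(w + 2)*(w - 3)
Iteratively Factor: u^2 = (u)*(u)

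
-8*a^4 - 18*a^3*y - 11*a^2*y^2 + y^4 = (-4*a + y)*(a + y)^2*(2*a + y)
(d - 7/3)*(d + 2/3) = d^2 - 5*d/3 - 14/9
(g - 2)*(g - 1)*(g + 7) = g^3 + 4*g^2 - 19*g + 14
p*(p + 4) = p^2 + 4*p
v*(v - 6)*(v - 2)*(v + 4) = v^4 - 4*v^3 - 20*v^2 + 48*v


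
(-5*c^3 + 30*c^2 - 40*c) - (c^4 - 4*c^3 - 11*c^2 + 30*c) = -c^4 - c^3 + 41*c^2 - 70*c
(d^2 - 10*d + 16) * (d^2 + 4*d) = d^4 - 6*d^3 - 24*d^2 + 64*d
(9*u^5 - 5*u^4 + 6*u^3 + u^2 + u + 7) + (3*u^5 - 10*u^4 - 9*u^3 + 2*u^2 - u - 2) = 12*u^5 - 15*u^4 - 3*u^3 + 3*u^2 + 5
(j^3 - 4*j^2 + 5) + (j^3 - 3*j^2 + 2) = 2*j^3 - 7*j^2 + 7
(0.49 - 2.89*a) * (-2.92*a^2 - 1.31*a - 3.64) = 8.4388*a^3 + 2.3551*a^2 + 9.8777*a - 1.7836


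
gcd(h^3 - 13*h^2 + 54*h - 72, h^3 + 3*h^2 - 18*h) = h - 3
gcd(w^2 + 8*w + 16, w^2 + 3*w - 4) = w + 4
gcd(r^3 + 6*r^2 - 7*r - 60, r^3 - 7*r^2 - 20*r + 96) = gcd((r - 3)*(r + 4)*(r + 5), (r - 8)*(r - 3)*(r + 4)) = r^2 + r - 12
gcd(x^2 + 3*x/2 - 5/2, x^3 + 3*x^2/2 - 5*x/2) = x^2 + 3*x/2 - 5/2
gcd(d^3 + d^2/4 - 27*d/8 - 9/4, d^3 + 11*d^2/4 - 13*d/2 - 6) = d^2 - 5*d/4 - 3/2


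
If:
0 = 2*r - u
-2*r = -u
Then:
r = u/2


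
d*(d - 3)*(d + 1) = d^3 - 2*d^2 - 3*d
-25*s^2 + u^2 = (-5*s + u)*(5*s + u)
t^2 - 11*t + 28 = (t - 7)*(t - 4)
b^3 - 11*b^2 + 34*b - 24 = (b - 6)*(b - 4)*(b - 1)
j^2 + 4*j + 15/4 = (j + 3/2)*(j + 5/2)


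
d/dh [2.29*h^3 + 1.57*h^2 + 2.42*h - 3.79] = 6.87*h^2 + 3.14*h + 2.42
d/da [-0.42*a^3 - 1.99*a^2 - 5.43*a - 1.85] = -1.26*a^2 - 3.98*a - 5.43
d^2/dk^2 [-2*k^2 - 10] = -4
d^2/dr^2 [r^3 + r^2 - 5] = 6*r + 2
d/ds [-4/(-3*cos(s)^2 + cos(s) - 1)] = 4*(6*cos(s) - 1)*sin(s)/(3*sin(s)^2 + cos(s) - 4)^2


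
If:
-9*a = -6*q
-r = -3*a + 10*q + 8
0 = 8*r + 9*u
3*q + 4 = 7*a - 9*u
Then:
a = -8/11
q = -12/11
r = 8/11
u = -64/99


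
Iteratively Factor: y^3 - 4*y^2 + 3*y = (y - 1)*(y^2 - 3*y) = y*(y - 1)*(y - 3)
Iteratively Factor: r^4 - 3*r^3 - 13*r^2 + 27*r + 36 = (r + 3)*(r^3 - 6*r^2 + 5*r + 12) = (r - 4)*(r + 3)*(r^2 - 2*r - 3) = (r - 4)*(r + 1)*(r + 3)*(r - 3)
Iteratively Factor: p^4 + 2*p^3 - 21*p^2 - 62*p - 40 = (p + 2)*(p^3 - 21*p - 20) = (p + 1)*(p + 2)*(p^2 - p - 20) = (p - 5)*(p + 1)*(p + 2)*(p + 4)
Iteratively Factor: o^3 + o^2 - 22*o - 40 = (o + 4)*(o^2 - 3*o - 10) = (o + 2)*(o + 4)*(o - 5)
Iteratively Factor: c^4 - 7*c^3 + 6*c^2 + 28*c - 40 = (c + 2)*(c^3 - 9*c^2 + 24*c - 20) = (c - 5)*(c + 2)*(c^2 - 4*c + 4) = (c - 5)*(c - 2)*(c + 2)*(c - 2)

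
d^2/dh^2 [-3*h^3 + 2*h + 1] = -18*h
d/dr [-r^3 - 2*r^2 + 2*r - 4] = -3*r^2 - 4*r + 2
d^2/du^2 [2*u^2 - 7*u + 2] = 4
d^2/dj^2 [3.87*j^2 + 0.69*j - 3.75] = 7.74000000000000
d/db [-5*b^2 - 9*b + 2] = -10*b - 9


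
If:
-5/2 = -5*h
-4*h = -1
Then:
No Solution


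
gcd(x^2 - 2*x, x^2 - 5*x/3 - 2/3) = x - 2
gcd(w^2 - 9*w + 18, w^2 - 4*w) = 1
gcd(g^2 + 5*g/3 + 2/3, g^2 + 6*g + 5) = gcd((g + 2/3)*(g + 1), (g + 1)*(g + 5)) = g + 1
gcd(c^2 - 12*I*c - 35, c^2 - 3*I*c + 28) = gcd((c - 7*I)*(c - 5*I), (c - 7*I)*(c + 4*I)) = c - 7*I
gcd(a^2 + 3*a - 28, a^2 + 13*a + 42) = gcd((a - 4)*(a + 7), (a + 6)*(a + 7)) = a + 7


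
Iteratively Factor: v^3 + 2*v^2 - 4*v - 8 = (v + 2)*(v^2 - 4) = (v + 2)^2*(v - 2)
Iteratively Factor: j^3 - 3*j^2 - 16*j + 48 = (j + 4)*(j^2 - 7*j + 12) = (j - 3)*(j + 4)*(j - 4)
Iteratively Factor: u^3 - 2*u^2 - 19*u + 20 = (u - 5)*(u^2 + 3*u - 4) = (u - 5)*(u - 1)*(u + 4)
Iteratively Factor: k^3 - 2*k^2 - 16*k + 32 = (k - 4)*(k^2 + 2*k - 8) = (k - 4)*(k + 4)*(k - 2)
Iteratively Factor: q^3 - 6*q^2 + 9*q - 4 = (q - 1)*(q^2 - 5*q + 4) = (q - 1)^2*(q - 4)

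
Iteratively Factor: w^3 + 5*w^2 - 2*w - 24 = (w + 4)*(w^2 + w - 6) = (w - 2)*(w + 4)*(w + 3)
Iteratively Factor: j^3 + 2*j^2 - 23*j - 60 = (j + 3)*(j^2 - j - 20) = (j + 3)*(j + 4)*(j - 5)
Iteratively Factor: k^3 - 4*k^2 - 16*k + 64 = (k - 4)*(k^2 - 16) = (k - 4)^2*(k + 4)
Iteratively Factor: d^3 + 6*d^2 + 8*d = (d + 2)*(d^2 + 4*d) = (d + 2)*(d + 4)*(d)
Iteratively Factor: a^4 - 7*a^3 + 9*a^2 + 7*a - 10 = (a + 1)*(a^3 - 8*a^2 + 17*a - 10) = (a - 5)*(a + 1)*(a^2 - 3*a + 2) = (a - 5)*(a - 1)*(a + 1)*(a - 2)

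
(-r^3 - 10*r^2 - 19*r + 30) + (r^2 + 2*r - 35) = -r^3 - 9*r^2 - 17*r - 5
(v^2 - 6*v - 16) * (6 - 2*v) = -2*v^3 + 18*v^2 - 4*v - 96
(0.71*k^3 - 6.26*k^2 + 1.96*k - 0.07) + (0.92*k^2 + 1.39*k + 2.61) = 0.71*k^3 - 5.34*k^2 + 3.35*k + 2.54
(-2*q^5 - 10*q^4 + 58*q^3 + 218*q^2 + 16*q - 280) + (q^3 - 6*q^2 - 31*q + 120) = -2*q^5 - 10*q^4 + 59*q^3 + 212*q^2 - 15*q - 160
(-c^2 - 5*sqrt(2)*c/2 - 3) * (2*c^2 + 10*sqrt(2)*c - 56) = -2*c^4 - 15*sqrt(2)*c^3 + 110*sqrt(2)*c + 168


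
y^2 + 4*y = y*(y + 4)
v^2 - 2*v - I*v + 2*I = (v - 2)*(v - I)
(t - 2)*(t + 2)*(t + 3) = t^3 + 3*t^2 - 4*t - 12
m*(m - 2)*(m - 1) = m^3 - 3*m^2 + 2*m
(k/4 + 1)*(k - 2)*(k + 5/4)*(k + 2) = k^4/4 + 21*k^3/16 + k^2/4 - 21*k/4 - 5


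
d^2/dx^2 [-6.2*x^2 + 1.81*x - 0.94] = -12.4000000000000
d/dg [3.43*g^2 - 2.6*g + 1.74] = 6.86*g - 2.6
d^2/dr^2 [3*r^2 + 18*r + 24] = 6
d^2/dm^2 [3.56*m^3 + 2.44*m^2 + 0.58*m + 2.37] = 21.36*m + 4.88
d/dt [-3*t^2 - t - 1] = -6*t - 1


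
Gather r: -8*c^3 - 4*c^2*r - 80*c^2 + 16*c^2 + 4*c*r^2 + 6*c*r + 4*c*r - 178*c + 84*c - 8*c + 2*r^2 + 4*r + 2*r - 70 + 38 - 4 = -8*c^3 - 64*c^2 - 102*c + r^2*(4*c + 2) + r*(-4*c^2 + 10*c + 6) - 36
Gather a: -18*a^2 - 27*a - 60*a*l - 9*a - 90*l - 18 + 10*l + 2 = -18*a^2 + a*(-60*l - 36) - 80*l - 16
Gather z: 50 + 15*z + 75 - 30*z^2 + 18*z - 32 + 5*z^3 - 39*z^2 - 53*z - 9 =5*z^3 - 69*z^2 - 20*z + 84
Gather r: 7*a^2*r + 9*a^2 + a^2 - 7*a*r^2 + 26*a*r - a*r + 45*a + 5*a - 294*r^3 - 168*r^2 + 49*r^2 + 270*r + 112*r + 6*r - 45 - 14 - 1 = 10*a^2 + 50*a - 294*r^3 + r^2*(-7*a - 119) + r*(7*a^2 + 25*a + 388) - 60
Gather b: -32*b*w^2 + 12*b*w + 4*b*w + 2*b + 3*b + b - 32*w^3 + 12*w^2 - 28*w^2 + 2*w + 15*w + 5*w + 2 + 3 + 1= b*(-32*w^2 + 16*w + 6) - 32*w^3 - 16*w^2 + 22*w + 6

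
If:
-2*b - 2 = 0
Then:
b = -1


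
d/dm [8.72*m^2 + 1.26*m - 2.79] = 17.44*m + 1.26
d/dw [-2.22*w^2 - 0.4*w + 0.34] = -4.44*w - 0.4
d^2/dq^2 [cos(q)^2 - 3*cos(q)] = 3*cos(q) - 2*cos(2*q)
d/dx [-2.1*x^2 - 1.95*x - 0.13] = -4.2*x - 1.95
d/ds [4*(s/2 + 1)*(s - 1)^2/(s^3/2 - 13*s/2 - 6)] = 8*(-10*s^3 - 21*s^2 + 31)/(s^6 - 26*s^4 - 24*s^3 + 169*s^2 + 312*s + 144)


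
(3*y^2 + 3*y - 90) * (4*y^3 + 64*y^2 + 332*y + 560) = 12*y^5 + 204*y^4 + 828*y^3 - 3084*y^2 - 28200*y - 50400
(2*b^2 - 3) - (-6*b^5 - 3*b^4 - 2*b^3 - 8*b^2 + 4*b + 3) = 6*b^5 + 3*b^4 + 2*b^3 + 10*b^2 - 4*b - 6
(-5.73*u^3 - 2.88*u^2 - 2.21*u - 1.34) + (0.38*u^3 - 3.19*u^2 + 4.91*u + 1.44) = -5.35*u^3 - 6.07*u^2 + 2.7*u + 0.0999999999999999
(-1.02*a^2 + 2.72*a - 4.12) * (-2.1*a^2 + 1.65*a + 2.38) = 2.142*a^4 - 7.395*a^3 + 10.7124*a^2 - 0.3244*a - 9.8056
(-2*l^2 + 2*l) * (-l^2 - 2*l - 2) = 2*l^4 + 2*l^3 - 4*l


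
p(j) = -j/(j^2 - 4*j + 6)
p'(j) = -j*(4 - 2*j)/(j^2 - 4*j + 6)^2 - 1/(j^2 - 4*j + 6)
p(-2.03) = 0.11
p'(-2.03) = -0.01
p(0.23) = -0.04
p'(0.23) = -0.23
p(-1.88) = 0.11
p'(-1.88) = -0.01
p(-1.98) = 0.11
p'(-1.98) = -0.01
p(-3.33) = 0.11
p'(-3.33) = 0.01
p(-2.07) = 0.11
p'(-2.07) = -0.00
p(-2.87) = 0.11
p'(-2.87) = 0.00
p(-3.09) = 0.11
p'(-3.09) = 0.00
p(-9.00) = 0.07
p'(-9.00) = 0.00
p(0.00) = 0.00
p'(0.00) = -0.17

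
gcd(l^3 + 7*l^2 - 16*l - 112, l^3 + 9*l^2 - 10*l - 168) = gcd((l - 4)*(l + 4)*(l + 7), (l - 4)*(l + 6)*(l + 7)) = l^2 + 3*l - 28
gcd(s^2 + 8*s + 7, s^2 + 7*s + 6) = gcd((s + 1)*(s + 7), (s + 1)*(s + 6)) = s + 1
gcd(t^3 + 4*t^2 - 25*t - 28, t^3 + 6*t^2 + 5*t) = t + 1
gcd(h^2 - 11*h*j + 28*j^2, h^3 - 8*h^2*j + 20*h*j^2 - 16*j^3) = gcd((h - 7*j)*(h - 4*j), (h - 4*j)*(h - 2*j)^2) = h - 4*j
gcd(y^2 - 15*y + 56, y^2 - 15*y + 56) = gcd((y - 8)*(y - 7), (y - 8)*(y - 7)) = y^2 - 15*y + 56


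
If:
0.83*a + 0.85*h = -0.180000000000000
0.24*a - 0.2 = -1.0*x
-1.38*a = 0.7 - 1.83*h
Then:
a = -0.34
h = 0.12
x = 0.28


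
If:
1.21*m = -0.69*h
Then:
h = -1.7536231884058*m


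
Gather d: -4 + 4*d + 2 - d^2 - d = -d^2 + 3*d - 2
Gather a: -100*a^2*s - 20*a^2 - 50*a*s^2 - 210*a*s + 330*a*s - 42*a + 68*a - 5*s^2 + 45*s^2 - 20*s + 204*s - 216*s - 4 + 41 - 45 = a^2*(-100*s - 20) + a*(-50*s^2 + 120*s + 26) + 40*s^2 - 32*s - 8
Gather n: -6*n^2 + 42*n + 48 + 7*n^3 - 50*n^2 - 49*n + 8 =7*n^3 - 56*n^2 - 7*n + 56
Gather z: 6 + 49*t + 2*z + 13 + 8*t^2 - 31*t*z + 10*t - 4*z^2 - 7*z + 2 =8*t^2 + 59*t - 4*z^2 + z*(-31*t - 5) + 21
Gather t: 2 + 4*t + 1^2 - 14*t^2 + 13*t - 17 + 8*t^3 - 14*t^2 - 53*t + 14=8*t^3 - 28*t^2 - 36*t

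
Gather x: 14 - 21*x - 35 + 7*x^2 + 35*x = 7*x^2 + 14*x - 21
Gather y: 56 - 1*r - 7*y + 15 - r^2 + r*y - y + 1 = -r^2 - r + y*(r - 8) + 72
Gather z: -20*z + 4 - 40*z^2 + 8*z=-40*z^2 - 12*z + 4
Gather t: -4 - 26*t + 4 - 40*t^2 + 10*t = -40*t^2 - 16*t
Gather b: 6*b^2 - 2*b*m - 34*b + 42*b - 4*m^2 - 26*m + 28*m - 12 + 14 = 6*b^2 + b*(8 - 2*m) - 4*m^2 + 2*m + 2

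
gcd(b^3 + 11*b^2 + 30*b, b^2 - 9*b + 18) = 1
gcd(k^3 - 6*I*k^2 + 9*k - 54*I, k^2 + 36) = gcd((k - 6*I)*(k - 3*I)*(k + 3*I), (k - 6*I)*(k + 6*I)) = k - 6*I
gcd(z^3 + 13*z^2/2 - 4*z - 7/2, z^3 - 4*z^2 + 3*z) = z - 1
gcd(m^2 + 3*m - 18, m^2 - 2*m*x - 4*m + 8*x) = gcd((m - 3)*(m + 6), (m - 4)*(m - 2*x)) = 1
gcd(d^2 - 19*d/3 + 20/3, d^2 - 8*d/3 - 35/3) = d - 5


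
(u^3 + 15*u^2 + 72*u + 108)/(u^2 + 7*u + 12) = (u^2 + 12*u + 36)/(u + 4)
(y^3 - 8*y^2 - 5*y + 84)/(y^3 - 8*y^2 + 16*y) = (y^2 - 4*y - 21)/(y*(y - 4))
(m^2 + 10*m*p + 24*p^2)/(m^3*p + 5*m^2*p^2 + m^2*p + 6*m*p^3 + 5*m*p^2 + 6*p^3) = (m^2 + 10*m*p + 24*p^2)/(p*(m^3 + 5*m^2*p + m^2 + 6*m*p^2 + 5*m*p + 6*p^2))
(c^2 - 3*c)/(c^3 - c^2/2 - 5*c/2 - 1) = 2*c*(3 - c)/(-2*c^3 + c^2 + 5*c + 2)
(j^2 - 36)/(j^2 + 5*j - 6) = (j - 6)/(j - 1)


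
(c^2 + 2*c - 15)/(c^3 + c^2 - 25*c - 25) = (c - 3)/(c^2 - 4*c - 5)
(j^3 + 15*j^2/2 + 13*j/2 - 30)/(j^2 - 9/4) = 2*(j^2 + 9*j + 20)/(2*j + 3)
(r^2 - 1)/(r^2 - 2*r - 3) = (r - 1)/(r - 3)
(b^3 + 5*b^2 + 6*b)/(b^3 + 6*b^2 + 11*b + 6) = b/(b + 1)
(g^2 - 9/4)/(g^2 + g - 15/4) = (2*g + 3)/(2*g + 5)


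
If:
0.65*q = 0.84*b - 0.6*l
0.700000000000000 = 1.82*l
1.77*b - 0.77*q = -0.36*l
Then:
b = -0.53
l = 0.38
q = -1.04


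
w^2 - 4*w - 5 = (w - 5)*(w + 1)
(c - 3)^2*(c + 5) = c^3 - c^2 - 21*c + 45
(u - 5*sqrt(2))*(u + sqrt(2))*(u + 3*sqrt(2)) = u^3 - sqrt(2)*u^2 - 34*u - 30*sqrt(2)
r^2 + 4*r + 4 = (r + 2)^2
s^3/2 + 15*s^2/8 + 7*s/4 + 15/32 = (s/2 + 1/4)*(s + 3/4)*(s + 5/2)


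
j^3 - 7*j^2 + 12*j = j*(j - 4)*(j - 3)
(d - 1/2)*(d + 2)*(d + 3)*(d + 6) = d^4 + 21*d^3/2 + 61*d^2/2 + 18*d - 18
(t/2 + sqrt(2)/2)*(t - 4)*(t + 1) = t^3/2 - 3*t^2/2 + sqrt(2)*t^2/2 - 3*sqrt(2)*t/2 - 2*t - 2*sqrt(2)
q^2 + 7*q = q*(q + 7)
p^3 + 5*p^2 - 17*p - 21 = (p - 3)*(p + 1)*(p + 7)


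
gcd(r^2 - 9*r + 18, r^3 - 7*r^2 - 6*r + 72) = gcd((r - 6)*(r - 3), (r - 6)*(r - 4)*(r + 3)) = r - 6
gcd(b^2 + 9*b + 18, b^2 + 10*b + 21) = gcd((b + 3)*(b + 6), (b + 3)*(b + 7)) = b + 3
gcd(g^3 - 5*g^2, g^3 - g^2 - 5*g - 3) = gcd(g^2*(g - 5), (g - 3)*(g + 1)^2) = 1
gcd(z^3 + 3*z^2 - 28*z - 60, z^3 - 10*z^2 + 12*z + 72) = z + 2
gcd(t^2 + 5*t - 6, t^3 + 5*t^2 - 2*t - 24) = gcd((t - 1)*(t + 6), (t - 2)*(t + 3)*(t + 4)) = 1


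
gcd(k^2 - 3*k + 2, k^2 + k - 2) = k - 1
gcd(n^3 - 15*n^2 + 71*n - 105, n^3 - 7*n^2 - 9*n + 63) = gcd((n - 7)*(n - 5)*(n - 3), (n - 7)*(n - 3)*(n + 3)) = n^2 - 10*n + 21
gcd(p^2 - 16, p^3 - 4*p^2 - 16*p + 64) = p^2 - 16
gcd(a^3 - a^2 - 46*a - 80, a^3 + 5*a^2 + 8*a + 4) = a + 2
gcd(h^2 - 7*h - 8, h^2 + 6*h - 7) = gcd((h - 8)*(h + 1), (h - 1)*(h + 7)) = 1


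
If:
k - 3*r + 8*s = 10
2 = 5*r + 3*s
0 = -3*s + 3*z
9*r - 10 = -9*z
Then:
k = -56/9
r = -2/3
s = 16/9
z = 16/9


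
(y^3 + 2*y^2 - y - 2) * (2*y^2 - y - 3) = 2*y^5 + 3*y^4 - 7*y^3 - 9*y^2 + 5*y + 6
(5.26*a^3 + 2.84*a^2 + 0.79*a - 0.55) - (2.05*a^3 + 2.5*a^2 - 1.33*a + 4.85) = 3.21*a^3 + 0.34*a^2 + 2.12*a - 5.4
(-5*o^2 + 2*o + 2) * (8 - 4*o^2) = 20*o^4 - 8*o^3 - 48*o^2 + 16*o + 16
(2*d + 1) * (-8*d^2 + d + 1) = -16*d^3 - 6*d^2 + 3*d + 1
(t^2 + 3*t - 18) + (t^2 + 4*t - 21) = 2*t^2 + 7*t - 39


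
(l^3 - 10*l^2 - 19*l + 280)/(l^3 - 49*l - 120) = (l - 7)/(l + 3)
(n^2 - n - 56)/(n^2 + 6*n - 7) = (n - 8)/(n - 1)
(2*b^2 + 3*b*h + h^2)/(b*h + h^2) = (2*b + h)/h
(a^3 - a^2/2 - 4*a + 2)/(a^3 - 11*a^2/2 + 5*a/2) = (a^2 - 4)/(a*(a - 5))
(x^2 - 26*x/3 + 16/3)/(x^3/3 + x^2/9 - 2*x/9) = 3*(x - 8)/(x*(x + 1))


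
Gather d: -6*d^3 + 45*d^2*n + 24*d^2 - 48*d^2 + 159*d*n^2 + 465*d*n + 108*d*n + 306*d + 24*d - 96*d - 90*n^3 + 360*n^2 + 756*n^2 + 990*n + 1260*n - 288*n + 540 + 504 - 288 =-6*d^3 + d^2*(45*n - 24) + d*(159*n^2 + 573*n + 234) - 90*n^3 + 1116*n^2 + 1962*n + 756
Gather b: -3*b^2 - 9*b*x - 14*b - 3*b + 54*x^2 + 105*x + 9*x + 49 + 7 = -3*b^2 + b*(-9*x - 17) + 54*x^2 + 114*x + 56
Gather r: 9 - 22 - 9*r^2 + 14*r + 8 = -9*r^2 + 14*r - 5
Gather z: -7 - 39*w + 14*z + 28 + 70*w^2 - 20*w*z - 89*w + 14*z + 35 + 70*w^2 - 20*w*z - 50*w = 140*w^2 - 178*w + z*(28 - 40*w) + 56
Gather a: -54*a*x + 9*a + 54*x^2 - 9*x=a*(9 - 54*x) + 54*x^2 - 9*x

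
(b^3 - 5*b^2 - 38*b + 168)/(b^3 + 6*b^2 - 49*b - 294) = (b - 4)/(b + 7)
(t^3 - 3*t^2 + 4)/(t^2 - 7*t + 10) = (t^2 - t - 2)/(t - 5)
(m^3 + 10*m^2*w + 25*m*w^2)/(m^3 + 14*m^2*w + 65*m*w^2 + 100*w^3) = m/(m + 4*w)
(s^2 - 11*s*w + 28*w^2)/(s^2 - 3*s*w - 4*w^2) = (s - 7*w)/(s + w)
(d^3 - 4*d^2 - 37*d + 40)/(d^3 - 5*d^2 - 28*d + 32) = (d + 5)/(d + 4)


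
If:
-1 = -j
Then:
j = 1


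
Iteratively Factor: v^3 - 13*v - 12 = (v + 3)*(v^2 - 3*v - 4) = (v + 1)*(v + 3)*(v - 4)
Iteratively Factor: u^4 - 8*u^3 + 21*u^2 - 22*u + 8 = (u - 4)*(u^3 - 4*u^2 + 5*u - 2) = (u - 4)*(u - 2)*(u^2 - 2*u + 1) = (u - 4)*(u - 2)*(u - 1)*(u - 1)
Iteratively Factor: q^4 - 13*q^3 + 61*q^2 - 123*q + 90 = (q - 3)*(q^3 - 10*q^2 + 31*q - 30) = (q - 3)*(q - 2)*(q^2 - 8*q + 15) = (q - 5)*(q - 3)*(q - 2)*(q - 3)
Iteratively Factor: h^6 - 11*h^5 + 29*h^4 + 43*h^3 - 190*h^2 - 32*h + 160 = (h + 2)*(h^5 - 13*h^4 + 55*h^3 - 67*h^2 - 56*h + 80) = (h - 5)*(h + 2)*(h^4 - 8*h^3 + 15*h^2 + 8*h - 16) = (h - 5)*(h - 1)*(h + 2)*(h^3 - 7*h^2 + 8*h + 16) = (h - 5)*(h - 4)*(h - 1)*(h + 2)*(h^2 - 3*h - 4) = (h - 5)*(h - 4)*(h - 1)*(h + 1)*(h + 2)*(h - 4)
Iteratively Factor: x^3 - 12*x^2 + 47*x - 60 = (x - 4)*(x^2 - 8*x + 15) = (x - 5)*(x - 4)*(x - 3)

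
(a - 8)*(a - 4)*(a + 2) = a^3 - 10*a^2 + 8*a + 64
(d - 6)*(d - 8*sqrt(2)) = d^2 - 8*sqrt(2)*d - 6*d + 48*sqrt(2)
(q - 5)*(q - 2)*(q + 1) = q^3 - 6*q^2 + 3*q + 10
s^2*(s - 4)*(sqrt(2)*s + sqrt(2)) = sqrt(2)*s^4 - 3*sqrt(2)*s^3 - 4*sqrt(2)*s^2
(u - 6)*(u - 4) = u^2 - 10*u + 24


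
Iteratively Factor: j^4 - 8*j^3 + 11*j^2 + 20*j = (j - 5)*(j^3 - 3*j^2 - 4*j) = (j - 5)*(j - 4)*(j^2 + j) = j*(j - 5)*(j - 4)*(j + 1)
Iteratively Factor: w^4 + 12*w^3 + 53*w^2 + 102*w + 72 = (w + 3)*(w^3 + 9*w^2 + 26*w + 24) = (w + 3)^2*(w^2 + 6*w + 8) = (w + 3)^2*(w + 4)*(w + 2)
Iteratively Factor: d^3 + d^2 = (d)*(d^2 + d) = d*(d + 1)*(d)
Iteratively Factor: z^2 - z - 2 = (z - 2)*(z + 1)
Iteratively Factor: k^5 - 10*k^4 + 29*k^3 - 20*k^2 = (k - 4)*(k^4 - 6*k^3 + 5*k^2) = k*(k - 4)*(k^3 - 6*k^2 + 5*k) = k^2*(k - 4)*(k^2 - 6*k + 5) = k^2*(k - 4)*(k - 1)*(k - 5)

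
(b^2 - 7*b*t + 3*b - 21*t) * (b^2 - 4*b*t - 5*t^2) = b^4 - 11*b^3*t + 3*b^3 + 23*b^2*t^2 - 33*b^2*t + 35*b*t^3 + 69*b*t^2 + 105*t^3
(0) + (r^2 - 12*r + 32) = r^2 - 12*r + 32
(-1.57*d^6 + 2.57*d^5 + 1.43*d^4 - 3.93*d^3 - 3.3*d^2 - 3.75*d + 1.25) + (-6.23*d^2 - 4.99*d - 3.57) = -1.57*d^6 + 2.57*d^5 + 1.43*d^4 - 3.93*d^3 - 9.53*d^2 - 8.74*d - 2.32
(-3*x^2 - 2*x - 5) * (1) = -3*x^2 - 2*x - 5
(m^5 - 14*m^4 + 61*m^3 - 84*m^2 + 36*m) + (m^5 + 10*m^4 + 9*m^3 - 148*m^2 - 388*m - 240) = 2*m^5 - 4*m^4 + 70*m^3 - 232*m^2 - 352*m - 240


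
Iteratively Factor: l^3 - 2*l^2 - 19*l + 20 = (l - 5)*(l^2 + 3*l - 4) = (l - 5)*(l - 1)*(l + 4)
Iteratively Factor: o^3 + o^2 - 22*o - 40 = (o + 4)*(o^2 - 3*o - 10) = (o - 5)*(o + 4)*(o + 2)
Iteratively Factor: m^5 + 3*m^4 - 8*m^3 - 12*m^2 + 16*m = (m - 2)*(m^4 + 5*m^3 + 2*m^2 - 8*m) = m*(m - 2)*(m^3 + 5*m^2 + 2*m - 8) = m*(m - 2)*(m - 1)*(m^2 + 6*m + 8) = m*(m - 2)*(m - 1)*(m + 4)*(m + 2)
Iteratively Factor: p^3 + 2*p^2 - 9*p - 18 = (p + 3)*(p^2 - p - 6) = (p + 2)*(p + 3)*(p - 3)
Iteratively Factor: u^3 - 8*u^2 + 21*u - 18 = (u - 3)*(u^2 - 5*u + 6) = (u - 3)*(u - 2)*(u - 3)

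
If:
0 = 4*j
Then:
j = 0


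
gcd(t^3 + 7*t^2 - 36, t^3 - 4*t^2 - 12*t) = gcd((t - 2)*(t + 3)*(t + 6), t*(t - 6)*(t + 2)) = 1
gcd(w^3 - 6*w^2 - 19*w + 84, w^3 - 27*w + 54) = w - 3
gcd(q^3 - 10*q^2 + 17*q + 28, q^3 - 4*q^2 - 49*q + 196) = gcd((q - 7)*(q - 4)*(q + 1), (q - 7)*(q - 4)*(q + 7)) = q^2 - 11*q + 28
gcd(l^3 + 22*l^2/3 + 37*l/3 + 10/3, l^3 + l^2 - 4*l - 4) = l + 2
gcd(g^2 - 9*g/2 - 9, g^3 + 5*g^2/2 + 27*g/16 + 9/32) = g + 3/2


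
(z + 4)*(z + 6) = z^2 + 10*z + 24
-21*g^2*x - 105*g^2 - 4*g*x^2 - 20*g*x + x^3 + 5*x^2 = (-7*g + x)*(3*g + x)*(x + 5)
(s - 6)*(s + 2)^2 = s^3 - 2*s^2 - 20*s - 24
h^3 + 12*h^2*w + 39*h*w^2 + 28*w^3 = (h + w)*(h + 4*w)*(h + 7*w)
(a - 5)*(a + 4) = a^2 - a - 20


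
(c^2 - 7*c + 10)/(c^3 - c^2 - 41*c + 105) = (c - 2)/(c^2 + 4*c - 21)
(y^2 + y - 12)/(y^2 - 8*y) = (y^2 + y - 12)/(y*(y - 8))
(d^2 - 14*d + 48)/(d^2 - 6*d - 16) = (d - 6)/(d + 2)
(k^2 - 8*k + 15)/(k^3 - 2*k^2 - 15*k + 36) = (k - 5)/(k^2 + k - 12)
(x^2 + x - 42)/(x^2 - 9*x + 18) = (x + 7)/(x - 3)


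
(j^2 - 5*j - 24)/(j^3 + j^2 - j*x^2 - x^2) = (j^2 - 5*j - 24)/(j^3 + j^2 - j*x^2 - x^2)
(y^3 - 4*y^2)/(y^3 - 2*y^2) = (y - 4)/(y - 2)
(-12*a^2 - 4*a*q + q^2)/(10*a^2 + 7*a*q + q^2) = (-6*a + q)/(5*a + q)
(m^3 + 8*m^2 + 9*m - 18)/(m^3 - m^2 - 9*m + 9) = (m + 6)/(m - 3)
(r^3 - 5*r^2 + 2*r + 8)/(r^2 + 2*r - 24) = (r^2 - r - 2)/(r + 6)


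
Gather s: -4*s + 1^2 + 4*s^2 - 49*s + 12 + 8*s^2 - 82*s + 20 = 12*s^2 - 135*s + 33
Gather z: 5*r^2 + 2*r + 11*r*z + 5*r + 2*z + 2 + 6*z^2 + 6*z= 5*r^2 + 7*r + 6*z^2 + z*(11*r + 8) + 2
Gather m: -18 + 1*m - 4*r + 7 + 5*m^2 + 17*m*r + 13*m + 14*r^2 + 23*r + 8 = 5*m^2 + m*(17*r + 14) + 14*r^2 + 19*r - 3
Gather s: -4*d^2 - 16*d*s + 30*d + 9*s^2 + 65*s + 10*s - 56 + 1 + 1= -4*d^2 + 30*d + 9*s^2 + s*(75 - 16*d) - 54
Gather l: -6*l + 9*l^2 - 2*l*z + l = 9*l^2 + l*(-2*z - 5)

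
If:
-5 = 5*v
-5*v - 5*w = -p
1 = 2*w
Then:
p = -5/2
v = -1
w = 1/2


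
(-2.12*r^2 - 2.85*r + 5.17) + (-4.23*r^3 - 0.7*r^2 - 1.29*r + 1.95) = -4.23*r^3 - 2.82*r^2 - 4.14*r + 7.12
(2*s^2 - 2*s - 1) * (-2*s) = -4*s^3 + 4*s^2 + 2*s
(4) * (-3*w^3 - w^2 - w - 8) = -12*w^3 - 4*w^2 - 4*w - 32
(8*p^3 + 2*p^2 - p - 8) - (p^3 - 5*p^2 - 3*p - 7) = 7*p^3 + 7*p^2 + 2*p - 1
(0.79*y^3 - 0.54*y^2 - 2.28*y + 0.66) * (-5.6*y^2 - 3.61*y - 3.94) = -4.424*y^5 + 0.1721*y^4 + 11.6048*y^3 + 6.6624*y^2 + 6.6006*y - 2.6004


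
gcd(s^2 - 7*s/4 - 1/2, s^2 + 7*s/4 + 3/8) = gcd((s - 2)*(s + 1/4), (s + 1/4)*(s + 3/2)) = s + 1/4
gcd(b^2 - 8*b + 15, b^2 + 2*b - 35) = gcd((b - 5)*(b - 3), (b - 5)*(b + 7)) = b - 5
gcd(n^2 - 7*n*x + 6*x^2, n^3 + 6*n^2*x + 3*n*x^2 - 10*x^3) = -n + x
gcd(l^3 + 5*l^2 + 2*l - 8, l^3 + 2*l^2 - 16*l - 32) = l^2 + 6*l + 8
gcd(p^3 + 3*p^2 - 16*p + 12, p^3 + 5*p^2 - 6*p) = p^2 + 5*p - 6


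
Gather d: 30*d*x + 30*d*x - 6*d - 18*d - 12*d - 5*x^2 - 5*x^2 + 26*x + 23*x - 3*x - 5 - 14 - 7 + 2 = d*(60*x - 36) - 10*x^2 + 46*x - 24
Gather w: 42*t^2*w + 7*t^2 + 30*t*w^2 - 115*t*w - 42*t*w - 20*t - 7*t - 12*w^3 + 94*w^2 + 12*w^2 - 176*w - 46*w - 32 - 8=7*t^2 - 27*t - 12*w^3 + w^2*(30*t + 106) + w*(42*t^2 - 157*t - 222) - 40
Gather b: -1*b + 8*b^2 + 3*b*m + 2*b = 8*b^2 + b*(3*m + 1)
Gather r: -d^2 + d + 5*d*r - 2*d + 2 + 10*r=-d^2 - d + r*(5*d + 10) + 2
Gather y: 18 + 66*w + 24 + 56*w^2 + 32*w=56*w^2 + 98*w + 42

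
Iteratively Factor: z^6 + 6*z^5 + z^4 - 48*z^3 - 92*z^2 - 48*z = (z + 2)*(z^5 + 4*z^4 - 7*z^3 - 34*z^2 - 24*z) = (z - 3)*(z + 2)*(z^4 + 7*z^3 + 14*z^2 + 8*z) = (z - 3)*(z + 1)*(z + 2)*(z^3 + 6*z^2 + 8*z) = (z - 3)*(z + 1)*(z + 2)*(z + 4)*(z^2 + 2*z) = z*(z - 3)*(z + 1)*(z + 2)*(z + 4)*(z + 2)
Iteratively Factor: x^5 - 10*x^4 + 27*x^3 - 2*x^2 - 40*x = (x - 5)*(x^4 - 5*x^3 + 2*x^2 + 8*x) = x*(x - 5)*(x^3 - 5*x^2 + 2*x + 8) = x*(x - 5)*(x - 4)*(x^2 - x - 2) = x*(x - 5)*(x - 4)*(x - 2)*(x + 1)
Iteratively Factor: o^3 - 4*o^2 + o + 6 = (o - 2)*(o^2 - 2*o - 3) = (o - 3)*(o - 2)*(o + 1)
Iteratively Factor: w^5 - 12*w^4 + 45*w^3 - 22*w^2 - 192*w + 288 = (w - 4)*(w^4 - 8*w^3 + 13*w^2 + 30*w - 72) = (w - 4)*(w + 2)*(w^3 - 10*w^2 + 33*w - 36) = (w - 4)*(w - 3)*(w + 2)*(w^2 - 7*w + 12) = (w - 4)^2*(w - 3)*(w + 2)*(w - 3)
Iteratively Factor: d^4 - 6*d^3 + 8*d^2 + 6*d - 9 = (d + 1)*(d^3 - 7*d^2 + 15*d - 9) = (d - 1)*(d + 1)*(d^2 - 6*d + 9) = (d - 3)*(d - 1)*(d + 1)*(d - 3)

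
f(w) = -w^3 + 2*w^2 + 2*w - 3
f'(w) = -3*w^2 + 4*w + 2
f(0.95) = -0.15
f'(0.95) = 3.09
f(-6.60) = 358.42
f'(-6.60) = -155.08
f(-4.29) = 104.18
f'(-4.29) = -70.37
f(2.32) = -0.08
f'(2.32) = -4.87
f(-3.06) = 38.26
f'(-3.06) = -38.33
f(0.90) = -0.31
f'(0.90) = 3.17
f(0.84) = -0.50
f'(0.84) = 3.24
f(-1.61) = 3.14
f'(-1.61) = -12.22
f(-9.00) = 870.00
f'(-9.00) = -277.00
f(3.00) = -6.00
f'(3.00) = -13.00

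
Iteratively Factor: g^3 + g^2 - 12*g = (g)*(g^2 + g - 12) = g*(g - 3)*(g + 4)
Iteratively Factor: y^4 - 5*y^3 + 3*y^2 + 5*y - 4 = (y - 4)*(y^3 - y^2 - y + 1) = (y - 4)*(y - 1)*(y^2 - 1) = (y - 4)*(y - 1)*(y + 1)*(y - 1)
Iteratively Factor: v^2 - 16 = (v + 4)*(v - 4)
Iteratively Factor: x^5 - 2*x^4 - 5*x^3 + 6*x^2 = (x - 3)*(x^4 + x^3 - 2*x^2) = (x - 3)*(x - 1)*(x^3 + 2*x^2) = x*(x - 3)*(x - 1)*(x^2 + 2*x) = x*(x - 3)*(x - 1)*(x + 2)*(x)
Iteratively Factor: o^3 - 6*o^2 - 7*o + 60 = (o + 3)*(o^2 - 9*o + 20) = (o - 5)*(o + 3)*(o - 4)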